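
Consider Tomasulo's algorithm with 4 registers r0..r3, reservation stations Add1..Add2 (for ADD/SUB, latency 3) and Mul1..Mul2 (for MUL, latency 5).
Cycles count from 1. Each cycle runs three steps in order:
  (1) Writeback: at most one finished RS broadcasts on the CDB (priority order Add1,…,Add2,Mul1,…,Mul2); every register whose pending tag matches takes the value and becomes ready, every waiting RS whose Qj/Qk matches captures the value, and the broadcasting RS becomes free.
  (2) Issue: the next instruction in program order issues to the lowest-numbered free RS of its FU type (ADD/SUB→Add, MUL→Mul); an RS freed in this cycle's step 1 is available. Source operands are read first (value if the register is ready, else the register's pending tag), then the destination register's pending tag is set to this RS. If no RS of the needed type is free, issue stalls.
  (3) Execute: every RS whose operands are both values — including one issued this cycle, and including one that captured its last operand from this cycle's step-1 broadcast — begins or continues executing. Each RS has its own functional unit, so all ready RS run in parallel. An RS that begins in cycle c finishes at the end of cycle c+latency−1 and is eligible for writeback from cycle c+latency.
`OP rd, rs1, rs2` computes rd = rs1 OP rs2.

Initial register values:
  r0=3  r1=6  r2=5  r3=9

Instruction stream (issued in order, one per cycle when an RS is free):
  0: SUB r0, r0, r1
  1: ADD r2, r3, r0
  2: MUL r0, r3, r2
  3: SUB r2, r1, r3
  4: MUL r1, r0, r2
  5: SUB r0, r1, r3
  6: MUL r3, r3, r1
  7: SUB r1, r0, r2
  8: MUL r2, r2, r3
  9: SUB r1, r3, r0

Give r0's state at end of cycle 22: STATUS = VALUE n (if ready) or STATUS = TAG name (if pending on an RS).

STATUS = VALUE -171

cycle 1: issue SUB r0<-Add1 // r0:Add1,r1:6,r2:5,r3:9
cycle 2: issue ADD r2<-Add2 // r0:Add1,r1:6,r2:Add2,r3:9
cycle 3: issue MUL r0<-Mul1 // r0:Mul1,r1:6,r2:Add2,r3:9
cycle 4: CDB Add1=-3; issue SUB r2<-Add1 // r0:Mul1,r1:6,r2:Add1,r3:9
cycle 5: issue MUL r1<-Mul2 // r0:Mul1,r1:Mul2,r2:Add1,r3:9
cycle 6: stall // r0:Mul1,r1:Mul2,r2:Add1,r3:9
cycle 7: CDB Add1=-3; issue SUB r0<-Add1 // r0:Add1,r1:Mul2,r2:-3,r3:9
cycle 8: CDB Add2=6; stall // r0:Add1,r1:Mul2,r2:-3,r3:9
cycle 9: stall // r0:Add1,r1:Mul2,r2:-3,r3:9
cycle 10: stall // r0:Add1,r1:Mul2,r2:-3,r3:9
cycle 11: stall // r0:Add1,r1:Mul2,r2:-3,r3:9
cycle 12: stall // r0:Add1,r1:Mul2,r2:-3,r3:9
cycle 13: CDB Mul1=54; issue MUL r3<-Mul1 // r0:Add1,r1:Mul2,r2:-3,r3:Mul1
cycle 14: issue SUB r1<-Add2 // r0:Add1,r1:Add2,r2:-3,r3:Mul1
cycle 15: stall // r0:Add1,r1:Add2,r2:-3,r3:Mul1
cycle 16: stall // r0:Add1,r1:Add2,r2:-3,r3:Mul1
cycle 17: stall // r0:Add1,r1:Add2,r2:-3,r3:Mul1
cycle 18: CDB Mul2=-162; issue MUL r2<-Mul2 // r0:Add1,r1:Add2,r2:Mul2,r3:Mul1
cycle 19: stall // r0:Add1,r1:Add2,r2:Mul2,r3:Mul1
cycle 20: stall // r0:Add1,r1:Add2,r2:Mul2,r3:Mul1
cycle 21: CDB Add1=-171; issue SUB r1<-Add1 // r0:-171,r1:Add1,r2:Mul2,r3:Mul1
cycle 22: - // r0:-171,r1:Add1,r2:Mul2,r3:Mul1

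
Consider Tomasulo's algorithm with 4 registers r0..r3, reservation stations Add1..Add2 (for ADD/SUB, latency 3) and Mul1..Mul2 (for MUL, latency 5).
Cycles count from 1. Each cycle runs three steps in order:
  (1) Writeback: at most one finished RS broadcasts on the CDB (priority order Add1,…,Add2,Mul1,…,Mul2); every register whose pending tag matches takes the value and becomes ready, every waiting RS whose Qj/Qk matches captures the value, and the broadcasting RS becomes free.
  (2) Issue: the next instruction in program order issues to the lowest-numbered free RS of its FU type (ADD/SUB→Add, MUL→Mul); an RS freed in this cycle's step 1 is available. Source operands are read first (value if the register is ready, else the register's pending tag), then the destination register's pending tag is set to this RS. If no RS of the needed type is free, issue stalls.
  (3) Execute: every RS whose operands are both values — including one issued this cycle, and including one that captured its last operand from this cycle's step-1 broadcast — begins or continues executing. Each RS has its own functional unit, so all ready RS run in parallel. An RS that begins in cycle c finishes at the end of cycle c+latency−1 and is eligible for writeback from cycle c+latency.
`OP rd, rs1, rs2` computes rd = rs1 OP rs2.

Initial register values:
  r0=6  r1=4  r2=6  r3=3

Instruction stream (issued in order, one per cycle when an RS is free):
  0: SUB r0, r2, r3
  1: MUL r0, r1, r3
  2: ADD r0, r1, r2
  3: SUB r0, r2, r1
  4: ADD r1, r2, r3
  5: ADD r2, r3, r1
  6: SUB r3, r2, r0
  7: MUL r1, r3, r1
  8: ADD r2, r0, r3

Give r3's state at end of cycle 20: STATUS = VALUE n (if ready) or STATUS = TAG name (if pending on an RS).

c1: issue SUB r0<-Add1 | r0:Add1,r1:4,r2:6,r3:3
c2: issue MUL r0<-Mul1 | r0:Mul1,r1:4,r2:6,r3:3
c3: issue ADD r0<-Add2 | r0:Add2,r1:4,r2:6,r3:3
c4: CDB Add1=3; issue SUB r0<-Add1 | r0:Add1,r1:4,r2:6,r3:3
c5: stall | r0:Add1,r1:4,r2:6,r3:3
c6: CDB Add2=10; issue ADD r1<-Add2 | r0:Add1,r1:Add2,r2:6,r3:3
c7: CDB Add1=2; issue ADD r2<-Add1 | r0:2,r1:Add2,r2:Add1,r3:3
c8: CDB Mul1=12; stall | r0:2,r1:Add2,r2:Add1,r3:3
c9: CDB Add2=9; issue SUB r3<-Add2 | r0:2,r1:9,r2:Add1,r3:Add2
c10: issue MUL r1<-Mul1 | r0:2,r1:Mul1,r2:Add1,r3:Add2
c11: stall | r0:2,r1:Mul1,r2:Add1,r3:Add2
c12: CDB Add1=12; issue ADD r2<-Add1 | r0:2,r1:Mul1,r2:Add1,r3:Add2
c13: - | r0:2,r1:Mul1,r2:Add1,r3:Add2
c14: - | r0:2,r1:Mul1,r2:Add1,r3:Add2
c15: CDB Add2=10 | r0:2,r1:Mul1,r2:Add1,r3:10
c16: - | r0:2,r1:Mul1,r2:Add1,r3:10
c17: - | r0:2,r1:Mul1,r2:Add1,r3:10
c18: CDB Add1=12 | r0:2,r1:Mul1,r2:12,r3:10
c19: - | r0:2,r1:Mul1,r2:12,r3:10
c20: CDB Mul1=90 | r0:2,r1:90,r2:12,r3:10

STATUS = VALUE 10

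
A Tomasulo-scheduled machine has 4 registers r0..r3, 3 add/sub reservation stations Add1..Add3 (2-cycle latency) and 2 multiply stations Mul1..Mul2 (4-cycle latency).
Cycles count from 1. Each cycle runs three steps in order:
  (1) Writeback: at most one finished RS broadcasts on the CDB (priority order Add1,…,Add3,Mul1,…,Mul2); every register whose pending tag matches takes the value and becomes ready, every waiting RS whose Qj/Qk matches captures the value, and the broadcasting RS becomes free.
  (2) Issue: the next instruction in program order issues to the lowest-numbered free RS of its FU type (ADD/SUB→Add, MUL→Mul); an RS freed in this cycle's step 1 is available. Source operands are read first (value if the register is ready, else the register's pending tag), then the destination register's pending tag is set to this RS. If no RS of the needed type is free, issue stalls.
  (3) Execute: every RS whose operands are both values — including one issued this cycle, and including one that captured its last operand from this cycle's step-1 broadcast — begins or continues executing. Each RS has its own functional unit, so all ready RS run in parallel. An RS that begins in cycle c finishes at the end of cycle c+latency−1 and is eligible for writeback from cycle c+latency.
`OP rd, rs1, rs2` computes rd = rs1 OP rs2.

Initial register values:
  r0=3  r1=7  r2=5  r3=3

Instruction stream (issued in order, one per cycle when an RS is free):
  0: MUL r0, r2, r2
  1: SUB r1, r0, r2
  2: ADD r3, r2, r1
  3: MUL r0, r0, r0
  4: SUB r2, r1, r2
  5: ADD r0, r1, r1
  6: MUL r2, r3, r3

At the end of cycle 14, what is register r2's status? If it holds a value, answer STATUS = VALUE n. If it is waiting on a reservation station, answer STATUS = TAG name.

c1: issue MUL r0<-Mul1 | r0:Mul1,r1:7,r2:5,r3:3
c2: issue SUB r1<-Add1 | r0:Mul1,r1:Add1,r2:5,r3:3
c3: issue ADD r3<-Add2 | r0:Mul1,r1:Add1,r2:5,r3:Add2
c4: issue MUL r0<-Mul2 | r0:Mul2,r1:Add1,r2:5,r3:Add2
c5: CDB Mul1=25; issue SUB r2<-Add3 | r0:Mul2,r1:Add1,r2:Add3,r3:Add2
c6: stall | r0:Mul2,r1:Add1,r2:Add3,r3:Add2
c7: CDB Add1=20; issue ADD r0<-Add1 | r0:Add1,r1:20,r2:Add3,r3:Add2
c8: issue MUL r2<-Mul1 | r0:Add1,r1:20,r2:Mul1,r3:Add2
c9: CDB Add1=40 | r0:40,r1:20,r2:Mul1,r3:Add2
c10: CDB Add2=25 | r0:40,r1:20,r2:Mul1,r3:25
c11: CDB Add3=15 | r0:40,r1:20,r2:Mul1,r3:25
c12: CDB Mul2=625 | r0:40,r1:20,r2:Mul1,r3:25
c13: - | r0:40,r1:20,r2:Mul1,r3:25
c14: CDB Mul1=625 | r0:40,r1:20,r2:625,r3:25

STATUS = VALUE 625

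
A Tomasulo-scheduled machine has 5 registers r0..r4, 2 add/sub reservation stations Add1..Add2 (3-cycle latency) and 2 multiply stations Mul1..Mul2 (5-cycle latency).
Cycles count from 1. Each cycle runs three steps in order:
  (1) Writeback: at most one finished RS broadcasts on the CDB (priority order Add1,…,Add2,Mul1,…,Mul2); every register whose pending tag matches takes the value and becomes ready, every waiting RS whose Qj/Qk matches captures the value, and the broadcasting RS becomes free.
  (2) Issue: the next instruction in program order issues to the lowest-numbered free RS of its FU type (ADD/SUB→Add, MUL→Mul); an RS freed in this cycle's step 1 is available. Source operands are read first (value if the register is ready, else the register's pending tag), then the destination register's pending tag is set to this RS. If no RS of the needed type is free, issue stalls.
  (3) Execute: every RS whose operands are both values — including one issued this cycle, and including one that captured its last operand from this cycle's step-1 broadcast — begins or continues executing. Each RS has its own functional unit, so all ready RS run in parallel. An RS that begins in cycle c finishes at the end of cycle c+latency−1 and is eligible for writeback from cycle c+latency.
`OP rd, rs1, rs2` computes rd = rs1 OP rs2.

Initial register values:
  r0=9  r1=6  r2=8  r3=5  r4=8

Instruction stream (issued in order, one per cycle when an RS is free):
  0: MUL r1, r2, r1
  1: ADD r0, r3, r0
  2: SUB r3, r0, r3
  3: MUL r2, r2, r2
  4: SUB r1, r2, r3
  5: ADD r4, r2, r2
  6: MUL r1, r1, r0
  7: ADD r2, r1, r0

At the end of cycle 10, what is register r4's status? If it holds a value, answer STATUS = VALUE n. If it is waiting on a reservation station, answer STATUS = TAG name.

STATUS = TAG Add2

cycle 1: issue MUL r1<-Mul1 // r0:9,r1:Mul1,r2:8,r3:5,r4:8
cycle 2: issue ADD r0<-Add1 // r0:Add1,r1:Mul1,r2:8,r3:5,r4:8
cycle 3: issue SUB r3<-Add2 // r0:Add1,r1:Mul1,r2:8,r3:Add2,r4:8
cycle 4: issue MUL r2<-Mul2 // r0:Add1,r1:Mul1,r2:Mul2,r3:Add2,r4:8
cycle 5: CDB Add1=14; issue SUB r1<-Add1 // r0:14,r1:Add1,r2:Mul2,r3:Add2,r4:8
cycle 6: CDB Mul1=48; stall // r0:14,r1:Add1,r2:Mul2,r3:Add2,r4:8
cycle 7: stall // r0:14,r1:Add1,r2:Mul2,r3:Add2,r4:8
cycle 8: CDB Add2=9; issue ADD r4<-Add2 // r0:14,r1:Add1,r2:Mul2,r3:9,r4:Add2
cycle 9: CDB Mul2=64; issue MUL r1<-Mul1 // r0:14,r1:Mul1,r2:64,r3:9,r4:Add2
cycle 10: stall // r0:14,r1:Mul1,r2:64,r3:9,r4:Add2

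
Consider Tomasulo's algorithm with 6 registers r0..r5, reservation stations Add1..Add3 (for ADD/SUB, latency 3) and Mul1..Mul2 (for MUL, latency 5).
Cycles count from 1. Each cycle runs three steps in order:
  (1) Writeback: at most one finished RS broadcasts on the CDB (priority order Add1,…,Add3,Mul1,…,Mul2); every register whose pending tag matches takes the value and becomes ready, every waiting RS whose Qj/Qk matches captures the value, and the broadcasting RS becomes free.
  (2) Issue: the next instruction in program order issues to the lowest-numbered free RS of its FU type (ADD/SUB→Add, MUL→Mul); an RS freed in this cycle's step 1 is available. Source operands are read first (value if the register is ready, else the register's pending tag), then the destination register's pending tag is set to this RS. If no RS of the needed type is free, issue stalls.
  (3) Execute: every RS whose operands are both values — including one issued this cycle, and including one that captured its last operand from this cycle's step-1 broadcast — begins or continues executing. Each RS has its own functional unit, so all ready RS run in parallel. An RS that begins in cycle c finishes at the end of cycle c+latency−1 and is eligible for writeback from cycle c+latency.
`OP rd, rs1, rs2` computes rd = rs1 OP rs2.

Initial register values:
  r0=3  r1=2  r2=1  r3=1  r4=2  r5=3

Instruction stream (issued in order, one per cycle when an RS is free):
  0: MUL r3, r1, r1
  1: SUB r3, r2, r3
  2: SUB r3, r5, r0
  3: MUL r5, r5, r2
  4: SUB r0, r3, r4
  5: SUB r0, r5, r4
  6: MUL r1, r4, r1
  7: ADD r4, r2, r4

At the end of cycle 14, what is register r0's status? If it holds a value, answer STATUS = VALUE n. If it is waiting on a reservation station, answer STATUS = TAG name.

  c1: issue MUL r3<-Mul1  regs: r0:3,r1:2,r2:1,r3:Mul1,r4:2,r5:3
  c2: issue SUB r3<-Add1  regs: r0:3,r1:2,r2:1,r3:Add1,r4:2,r5:3
  c3: issue SUB r3<-Add2  regs: r0:3,r1:2,r2:1,r3:Add2,r4:2,r5:3
  c4: issue MUL r5<-Mul2  regs: r0:3,r1:2,r2:1,r3:Add2,r4:2,r5:Mul2
  c5: issue SUB r0<-Add3  regs: r0:Add3,r1:2,r2:1,r3:Add2,r4:2,r5:Mul2
  c6: CDB Add2=0; issue SUB r0<-Add2  regs: r0:Add2,r1:2,r2:1,r3:0,r4:2,r5:Mul2
  c7: CDB Mul1=4; issue MUL r1<-Mul1  regs: r0:Add2,r1:Mul1,r2:1,r3:0,r4:2,r5:Mul2
  c8: stall  regs: r0:Add2,r1:Mul1,r2:1,r3:0,r4:2,r5:Mul2
  c9: CDB Add3=-2; issue ADD r4<-Add3  regs: r0:Add2,r1:Mul1,r2:1,r3:0,r4:Add3,r5:Mul2
  c10: CDB Add1=-3  regs: r0:Add2,r1:Mul1,r2:1,r3:0,r4:Add3,r5:Mul2
  c11: CDB Mul2=3  regs: r0:Add2,r1:Mul1,r2:1,r3:0,r4:Add3,r5:3
  c12: CDB Add3=3  regs: r0:Add2,r1:Mul1,r2:1,r3:0,r4:3,r5:3
  c13: CDB Mul1=4  regs: r0:Add2,r1:4,r2:1,r3:0,r4:3,r5:3
  c14: CDB Add2=1  regs: r0:1,r1:4,r2:1,r3:0,r4:3,r5:3

STATUS = VALUE 1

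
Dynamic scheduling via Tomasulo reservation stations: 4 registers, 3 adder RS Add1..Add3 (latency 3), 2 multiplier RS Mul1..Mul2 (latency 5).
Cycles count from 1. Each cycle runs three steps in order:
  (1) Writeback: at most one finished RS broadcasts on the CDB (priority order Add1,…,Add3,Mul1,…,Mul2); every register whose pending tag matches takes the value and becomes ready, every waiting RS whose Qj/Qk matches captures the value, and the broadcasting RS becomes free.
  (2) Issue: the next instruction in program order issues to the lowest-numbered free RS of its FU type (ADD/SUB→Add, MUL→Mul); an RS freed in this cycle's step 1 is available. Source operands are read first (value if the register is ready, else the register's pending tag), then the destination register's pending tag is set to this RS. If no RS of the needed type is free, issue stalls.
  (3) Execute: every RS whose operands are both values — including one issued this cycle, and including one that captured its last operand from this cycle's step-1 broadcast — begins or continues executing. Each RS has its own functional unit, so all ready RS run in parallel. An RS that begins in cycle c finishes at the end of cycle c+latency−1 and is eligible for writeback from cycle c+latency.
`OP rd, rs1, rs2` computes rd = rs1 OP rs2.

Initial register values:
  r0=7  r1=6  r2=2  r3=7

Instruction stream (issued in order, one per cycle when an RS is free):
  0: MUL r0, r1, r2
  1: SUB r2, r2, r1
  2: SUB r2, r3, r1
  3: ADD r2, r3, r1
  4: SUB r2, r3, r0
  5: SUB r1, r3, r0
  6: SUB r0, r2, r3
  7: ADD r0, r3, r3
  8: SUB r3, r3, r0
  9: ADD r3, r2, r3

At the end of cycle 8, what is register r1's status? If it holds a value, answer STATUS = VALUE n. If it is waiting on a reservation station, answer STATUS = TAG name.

STATUS = TAG Add2

cycle 1: issue MUL r0<-Mul1 // r0:Mul1,r1:6,r2:2,r3:7
cycle 2: issue SUB r2<-Add1 // r0:Mul1,r1:6,r2:Add1,r3:7
cycle 3: issue SUB r2<-Add2 // r0:Mul1,r1:6,r2:Add2,r3:7
cycle 4: issue ADD r2<-Add3 // r0:Mul1,r1:6,r2:Add3,r3:7
cycle 5: CDB Add1=-4; issue SUB r2<-Add1 // r0:Mul1,r1:6,r2:Add1,r3:7
cycle 6: CDB Add2=1; issue SUB r1<-Add2 // r0:Mul1,r1:Add2,r2:Add1,r3:7
cycle 7: CDB Add3=13; issue SUB r0<-Add3 // r0:Add3,r1:Add2,r2:Add1,r3:7
cycle 8: CDB Mul1=12; stall // r0:Add3,r1:Add2,r2:Add1,r3:7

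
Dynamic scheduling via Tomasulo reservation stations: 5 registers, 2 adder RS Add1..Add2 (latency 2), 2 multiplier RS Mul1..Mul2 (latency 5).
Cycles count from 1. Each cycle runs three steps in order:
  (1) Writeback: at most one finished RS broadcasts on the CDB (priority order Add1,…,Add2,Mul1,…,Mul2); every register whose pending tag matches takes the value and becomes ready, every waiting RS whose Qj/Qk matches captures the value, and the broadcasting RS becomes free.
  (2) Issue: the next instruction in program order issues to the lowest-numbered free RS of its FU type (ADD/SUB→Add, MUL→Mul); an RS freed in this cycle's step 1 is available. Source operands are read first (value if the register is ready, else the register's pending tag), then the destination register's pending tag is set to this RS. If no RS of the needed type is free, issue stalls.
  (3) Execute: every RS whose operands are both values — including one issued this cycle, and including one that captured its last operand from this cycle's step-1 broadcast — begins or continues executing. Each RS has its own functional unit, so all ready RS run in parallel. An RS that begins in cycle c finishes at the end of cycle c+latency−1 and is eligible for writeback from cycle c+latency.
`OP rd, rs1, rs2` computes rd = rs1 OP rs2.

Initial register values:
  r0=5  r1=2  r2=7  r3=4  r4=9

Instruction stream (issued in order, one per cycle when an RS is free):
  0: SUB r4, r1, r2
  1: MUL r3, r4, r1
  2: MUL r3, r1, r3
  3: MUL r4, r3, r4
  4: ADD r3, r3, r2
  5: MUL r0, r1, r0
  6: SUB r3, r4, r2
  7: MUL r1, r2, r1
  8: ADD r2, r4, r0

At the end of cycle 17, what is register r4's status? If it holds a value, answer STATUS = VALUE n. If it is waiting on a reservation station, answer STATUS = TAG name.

STATUS = TAG Mul1

  c1: issue SUB r4<-Add1  regs: r0:5,r1:2,r2:7,r3:4,r4:Add1
  c2: issue MUL r3<-Mul1  regs: r0:5,r1:2,r2:7,r3:Mul1,r4:Add1
  c3: CDB Add1=-5; issue MUL r3<-Mul2  regs: r0:5,r1:2,r2:7,r3:Mul2,r4:-5
  c4: stall  regs: r0:5,r1:2,r2:7,r3:Mul2,r4:-5
  c5: stall  regs: r0:5,r1:2,r2:7,r3:Mul2,r4:-5
  c6: stall  regs: r0:5,r1:2,r2:7,r3:Mul2,r4:-5
  c7: stall  regs: r0:5,r1:2,r2:7,r3:Mul2,r4:-5
  c8: CDB Mul1=-10; issue MUL r4<-Mul1  regs: r0:5,r1:2,r2:7,r3:Mul2,r4:Mul1
  c9: issue ADD r3<-Add1  regs: r0:5,r1:2,r2:7,r3:Add1,r4:Mul1
  c10: stall  regs: r0:5,r1:2,r2:7,r3:Add1,r4:Mul1
  c11: stall  regs: r0:5,r1:2,r2:7,r3:Add1,r4:Mul1
  c12: stall  regs: r0:5,r1:2,r2:7,r3:Add1,r4:Mul1
  c13: CDB Mul2=-20; issue MUL r0<-Mul2  regs: r0:Mul2,r1:2,r2:7,r3:Add1,r4:Mul1
  c14: issue SUB r3<-Add2  regs: r0:Mul2,r1:2,r2:7,r3:Add2,r4:Mul1
  c15: CDB Add1=-13; stall  regs: r0:Mul2,r1:2,r2:7,r3:Add2,r4:Mul1
  c16: stall  regs: r0:Mul2,r1:2,r2:7,r3:Add2,r4:Mul1
  c17: stall  regs: r0:Mul2,r1:2,r2:7,r3:Add2,r4:Mul1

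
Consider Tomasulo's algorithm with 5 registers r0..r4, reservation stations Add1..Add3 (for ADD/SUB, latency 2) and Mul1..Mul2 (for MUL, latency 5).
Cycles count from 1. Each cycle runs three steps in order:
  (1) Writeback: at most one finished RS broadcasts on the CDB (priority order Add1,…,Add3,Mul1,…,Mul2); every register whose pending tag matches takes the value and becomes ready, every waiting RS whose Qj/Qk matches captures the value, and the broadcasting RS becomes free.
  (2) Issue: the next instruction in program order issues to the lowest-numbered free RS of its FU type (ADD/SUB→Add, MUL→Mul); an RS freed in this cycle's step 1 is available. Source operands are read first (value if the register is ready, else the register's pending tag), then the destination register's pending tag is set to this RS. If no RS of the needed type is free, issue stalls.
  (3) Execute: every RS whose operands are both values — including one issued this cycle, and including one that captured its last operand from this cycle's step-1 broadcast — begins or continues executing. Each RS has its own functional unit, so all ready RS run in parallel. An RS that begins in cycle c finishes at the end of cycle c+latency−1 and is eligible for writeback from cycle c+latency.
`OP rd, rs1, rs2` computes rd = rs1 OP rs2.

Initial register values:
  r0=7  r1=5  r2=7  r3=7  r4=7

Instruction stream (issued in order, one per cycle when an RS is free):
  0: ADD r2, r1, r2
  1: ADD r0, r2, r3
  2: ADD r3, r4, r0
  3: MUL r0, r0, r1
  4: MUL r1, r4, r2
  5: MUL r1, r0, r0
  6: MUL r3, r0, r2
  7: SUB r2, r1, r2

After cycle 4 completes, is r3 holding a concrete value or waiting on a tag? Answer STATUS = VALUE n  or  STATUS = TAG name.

STATUS = TAG Add1

  c1: issue ADD r2<-Add1  regs: r0:7,r1:5,r2:Add1,r3:7,r4:7
  c2: issue ADD r0<-Add2  regs: r0:Add2,r1:5,r2:Add1,r3:7,r4:7
  c3: CDB Add1=12; issue ADD r3<-Add1  regs: r0:Add2,r1:5,r2:12,r3:Add1,r4:7
  c4: issue MUL r0<-Mul1  regs: r0:Mul1,r1:5,r2:12,r3:Add1,r4:7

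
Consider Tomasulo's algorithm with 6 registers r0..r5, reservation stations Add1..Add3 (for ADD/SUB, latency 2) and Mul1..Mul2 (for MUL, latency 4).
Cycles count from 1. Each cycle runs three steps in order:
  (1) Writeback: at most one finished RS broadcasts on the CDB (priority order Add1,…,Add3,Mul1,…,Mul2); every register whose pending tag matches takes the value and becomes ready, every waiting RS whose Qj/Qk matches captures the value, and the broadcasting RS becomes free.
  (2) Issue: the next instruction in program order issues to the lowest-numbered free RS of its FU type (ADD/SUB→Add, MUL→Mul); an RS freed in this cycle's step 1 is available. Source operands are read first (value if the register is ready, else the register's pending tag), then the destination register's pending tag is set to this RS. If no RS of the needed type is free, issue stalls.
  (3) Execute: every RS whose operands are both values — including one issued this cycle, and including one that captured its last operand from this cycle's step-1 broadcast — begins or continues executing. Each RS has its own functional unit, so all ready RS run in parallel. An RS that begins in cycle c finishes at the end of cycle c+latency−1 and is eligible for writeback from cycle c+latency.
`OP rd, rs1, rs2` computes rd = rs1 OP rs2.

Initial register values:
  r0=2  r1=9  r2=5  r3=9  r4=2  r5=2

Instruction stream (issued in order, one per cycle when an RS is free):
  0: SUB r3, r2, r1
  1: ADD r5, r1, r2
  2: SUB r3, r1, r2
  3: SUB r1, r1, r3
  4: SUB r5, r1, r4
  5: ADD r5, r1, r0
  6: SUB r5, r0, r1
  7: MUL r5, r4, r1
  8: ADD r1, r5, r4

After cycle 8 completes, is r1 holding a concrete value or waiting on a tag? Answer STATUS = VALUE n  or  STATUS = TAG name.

STATUS = VALUE 5

  c1: issue SUB r3<-Add1  regs: r0:2,r1:9,r2:5,r3:Add1,r4:2,r5:2
  c2: issue ADD r5<-Add2  regs: r0:2,r1:9,r2:5,r3:Add1,r4:2,r5:Add2
  c3: CDB Add1=-4; issue SUB r3<-Add1  regs: r0:2,r1:9,r2:5,r3:Add1,r4:2,r5:Add2
  c4: CDB Add2=14; issue SUB r1<-Add2  regs: r0:2,r1:Add2,r2:5,r3:Add1,r4:2,r5:14
  c5: CDB Add1=4; issue SUB r5<-Add1  regs: r0:2,r1:Add2,r2:5,r3:4,r4:2,r5:Add1
  c6: issue ADD r5<-Add3  regs: r0:2,r1:Add2,r2:5,r3:4,r4:2,r5:Add3
  c7: CDB Add2=5; issue SUB r5<-Add2  regs: r0:2,r1:5,r2:5,r3:4,r4:2,r5:Add2
  c8: issue MUL r5<-Mul1  regs: r0:2,r1:5,r2:5,r3:4,r4:2,r5:Mul1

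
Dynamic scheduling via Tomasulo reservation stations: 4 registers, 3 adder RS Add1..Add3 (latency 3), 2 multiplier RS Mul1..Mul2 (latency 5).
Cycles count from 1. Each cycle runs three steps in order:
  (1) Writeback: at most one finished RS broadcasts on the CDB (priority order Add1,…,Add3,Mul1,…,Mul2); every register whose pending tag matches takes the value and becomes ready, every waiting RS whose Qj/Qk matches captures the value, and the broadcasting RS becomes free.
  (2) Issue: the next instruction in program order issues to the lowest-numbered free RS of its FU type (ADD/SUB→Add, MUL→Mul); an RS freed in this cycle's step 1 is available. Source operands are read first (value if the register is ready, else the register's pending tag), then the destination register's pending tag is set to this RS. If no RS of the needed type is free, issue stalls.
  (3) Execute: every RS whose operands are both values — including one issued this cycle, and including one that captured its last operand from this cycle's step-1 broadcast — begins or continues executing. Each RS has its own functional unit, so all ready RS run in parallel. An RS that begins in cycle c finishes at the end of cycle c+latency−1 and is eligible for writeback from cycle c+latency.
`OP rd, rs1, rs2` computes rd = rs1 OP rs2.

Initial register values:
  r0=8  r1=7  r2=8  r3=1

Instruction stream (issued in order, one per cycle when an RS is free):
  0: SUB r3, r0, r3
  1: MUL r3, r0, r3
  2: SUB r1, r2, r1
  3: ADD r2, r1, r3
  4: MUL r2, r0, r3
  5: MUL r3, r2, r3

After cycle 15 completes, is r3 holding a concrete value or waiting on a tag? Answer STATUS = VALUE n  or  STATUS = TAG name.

c1: issue SUB r3<-Add1 | r0:8,r1:7,r2:8,r3:Add1
c2: issue MUL r3<-Mul1 | r0:8,r1:7,r2:8,r3:Mul1
c3: issue SUB r1<-Add2 | r0:8,r1:Add2,r2:8,r3:Mul1
c4: CDB Add1=7; issue ADD r2<-Add1 | r0:8,r1:Add2,r2:Add1,r3:Mul1
c5: issue MUL r2<-Mul2 | r0:8,r1:Add2,r2:Mul2,r3:Mul1
c6: CDB Add2=1; stall | r0:8,r1:1,r2:Mul2,r3:Mul1
c7: stall | r0:8,r1:1,r2:Mul2,r3:Mul1
c8: stall | r0:8,r1:1,r2:Mul2,r3:Mul1
c9: CDB Mul1=56; issue MUL r3<-Mul1 | r0:8,r1:1,r2:Mul2,r3:Mul1
c10: - | r0:8,r1:1,r2:Mul2,r3:Mul1
c11: - | r0:8,r1:1,r2:Mul2,r3:Mul1
c12: CDB Add1=57 | r0:8,r1:1,r2:Mul2,r3:Mul1
c13: - | r0:8,r1:1,r2:Mul2,r3:Mul1
c14: CDB Mul2=448 | r0:8,r1:1,r2:448,r3:Mul1
c15: - | r0:8,r1:1,r2:448,r3:Mul1

STATUS = TAG Mul1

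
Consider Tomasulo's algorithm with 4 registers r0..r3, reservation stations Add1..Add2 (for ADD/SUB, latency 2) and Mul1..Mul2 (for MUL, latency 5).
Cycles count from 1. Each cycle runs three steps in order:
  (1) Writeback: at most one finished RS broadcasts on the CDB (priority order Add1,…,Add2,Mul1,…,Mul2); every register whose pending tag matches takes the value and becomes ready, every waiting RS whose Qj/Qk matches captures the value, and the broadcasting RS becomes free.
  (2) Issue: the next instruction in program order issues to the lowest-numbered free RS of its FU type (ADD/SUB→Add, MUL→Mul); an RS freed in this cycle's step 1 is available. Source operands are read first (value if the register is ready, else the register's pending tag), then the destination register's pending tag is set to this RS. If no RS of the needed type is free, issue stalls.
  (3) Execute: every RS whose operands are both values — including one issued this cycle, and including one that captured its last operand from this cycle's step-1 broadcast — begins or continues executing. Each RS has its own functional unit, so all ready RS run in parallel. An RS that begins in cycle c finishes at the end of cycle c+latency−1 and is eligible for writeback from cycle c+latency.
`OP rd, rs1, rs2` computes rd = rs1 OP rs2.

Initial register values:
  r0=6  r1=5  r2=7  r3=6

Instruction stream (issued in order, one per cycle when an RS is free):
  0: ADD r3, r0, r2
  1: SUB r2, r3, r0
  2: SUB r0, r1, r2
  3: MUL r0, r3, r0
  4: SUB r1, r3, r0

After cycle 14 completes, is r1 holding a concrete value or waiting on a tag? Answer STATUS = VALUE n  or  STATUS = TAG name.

  c1: issue ADD r3<-Add1  regs: r0:6,r1:5,r2:7,r3:Add1
  c2: issue SUB r2<-Add2  regs: r0:6,r1:5,r2:Add2,r3:Add1
  c3: CDB Add1=13; issue SUB r0<-Add1  regs: r0:Add1,r1:5,r2:Add2,r3:13
  c4: issue MUL r0<-Mul1  regs: r0:Mul1,r1:5,r2:Add2,r3:13
  c5: CDB Add2=7; issue SUB r1<-Add2  regs: r0:Mul1,r1:Add2,r2:7,r3:13
  c6: -  regs: r0:Mul1,r1:Add2,r2:7,r3:13
  c7: CDB Add1=-2  regs: r0:Mul1,r1:Add2,r2:7,r3:13
  c8: -  regs: r0:Mul1,r1:Add2,r2:7,r3:13
  c9: -  regs: r0:Mul1,r1:Add2,r2:7,r3:13
  c10: -  regs: r0:Mul1,r1:Add2,r2:7,r3:13
  c11: -  regs: r0:Mul1,r1:Add2,r2:7,r3:13
  c12: CDB Mul1=-26  regs: r0:-26,r1:Add2,r2:7,r3:13
  c13: -  regs: r0:-26,r1:Add2,r2:7,r3:13
  c14: CDB Add2=39  regs: r0:-26,r1:39,r2:7,r3:13

STATUS = VALUE 39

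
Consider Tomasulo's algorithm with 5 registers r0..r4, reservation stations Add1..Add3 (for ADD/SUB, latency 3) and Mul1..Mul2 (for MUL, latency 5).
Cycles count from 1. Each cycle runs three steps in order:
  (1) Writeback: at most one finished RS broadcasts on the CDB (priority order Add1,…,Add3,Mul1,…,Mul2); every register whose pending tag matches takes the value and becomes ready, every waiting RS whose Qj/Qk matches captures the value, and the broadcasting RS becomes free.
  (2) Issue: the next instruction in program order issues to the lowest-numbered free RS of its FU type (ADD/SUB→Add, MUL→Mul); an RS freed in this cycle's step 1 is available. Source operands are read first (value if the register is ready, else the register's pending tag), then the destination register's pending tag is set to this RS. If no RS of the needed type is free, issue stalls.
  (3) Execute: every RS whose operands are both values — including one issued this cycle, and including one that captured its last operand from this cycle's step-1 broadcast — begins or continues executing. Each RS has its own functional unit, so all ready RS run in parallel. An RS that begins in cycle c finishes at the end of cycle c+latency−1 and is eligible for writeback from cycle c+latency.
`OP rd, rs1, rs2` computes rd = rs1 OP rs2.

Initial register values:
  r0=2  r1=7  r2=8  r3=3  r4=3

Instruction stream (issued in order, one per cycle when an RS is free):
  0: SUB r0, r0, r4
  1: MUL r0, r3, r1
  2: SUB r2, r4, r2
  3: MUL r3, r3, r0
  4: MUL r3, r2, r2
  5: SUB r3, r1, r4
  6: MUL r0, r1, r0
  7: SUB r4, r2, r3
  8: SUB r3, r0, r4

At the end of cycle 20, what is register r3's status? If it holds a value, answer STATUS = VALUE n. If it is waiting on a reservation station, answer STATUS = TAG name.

cycle 1: issue SUB r0<-Add1 // r0:Add1,r1:7,r2:8,r3:3,r4:3
cycle 2: issue MUL r0<-Mul1 // r0:Mul1,r1:7,r2:8,r3:3,r4:3
cycle 3: issue SUB r2<-Add2 // r0:Mul1,r1:7,r2:Add2,r3:3,r4:3
cycle 4: CDB Add1=-1; issue MUL r3<-Mul2 // r0:Mul1,r1:7,r2:Add2,r3:Mul2,r4:3
cycle 5: stall // r0:Mul1,r1:7,r2:Add2,r3:Mul2,r4:3
cycle 6: CDB Add2=-5; stall // r0:Mul1,r1:7,r2:-5,r3:Mul2,r4:3
cycle 7: CDB Mul1=21; issue MUL r3<-Mul1 // r0:21,r1:7,r2:-5,r3:Mul1,r4:3
cycle 8: issue SUB r3<-Add1 // r0:21,r1:7,r2:-5,r3:Add1,r4:3
cycle 9: stall // r0:21,r1:7,r2:-5,r3:Add1,r4:3
cycle 10: stall // r0:21,r1:7,r2:-5,r3:Add1,r4:3
cycle 11: CDB Add1=4; stall // r0:21,r1:7,r2:-5,r3:4,r4:3
cycle 12: CDB Mul1=25; issue MUL r0<-Mul1 // r0:Mul1,r1:7,r2:-5,r3:4,r4:3
cycle 13: CDB Mul2=63; issue SUB r4<-Add1 // r0:Mul1,r1:7,r2:-5,r3:4,r4:Add1
cycle 14: issue SUB r3<-Add2 // r0:Mul1,r1:7,r2:-5,r3:Add2,r4:Add1
cycle 15: - // r0:Mul1,r1:7,r2:-5,r3:Add2,r4:Add1
cycle 16: CDB Add1=-9 // r0:Mul1,r1:7,r2:-5,r3:Add2,r4:-9
cycle 17: CDB Mul1=147 // r0:147,r1:7,r2:-5,r3:Add2,r4:-9
cycle 18: - // r0:147,r1:7,r2:-5,r3:Add2,r4:-9
cycle 19: - // r0:147,r1:7,r2:-5,r3:Add2,r4:-9
cycle 20: CDB Add2=156 // r0:147,r1:7,r2:-5,r3:156,r4:-9

STATUS = VALUE 156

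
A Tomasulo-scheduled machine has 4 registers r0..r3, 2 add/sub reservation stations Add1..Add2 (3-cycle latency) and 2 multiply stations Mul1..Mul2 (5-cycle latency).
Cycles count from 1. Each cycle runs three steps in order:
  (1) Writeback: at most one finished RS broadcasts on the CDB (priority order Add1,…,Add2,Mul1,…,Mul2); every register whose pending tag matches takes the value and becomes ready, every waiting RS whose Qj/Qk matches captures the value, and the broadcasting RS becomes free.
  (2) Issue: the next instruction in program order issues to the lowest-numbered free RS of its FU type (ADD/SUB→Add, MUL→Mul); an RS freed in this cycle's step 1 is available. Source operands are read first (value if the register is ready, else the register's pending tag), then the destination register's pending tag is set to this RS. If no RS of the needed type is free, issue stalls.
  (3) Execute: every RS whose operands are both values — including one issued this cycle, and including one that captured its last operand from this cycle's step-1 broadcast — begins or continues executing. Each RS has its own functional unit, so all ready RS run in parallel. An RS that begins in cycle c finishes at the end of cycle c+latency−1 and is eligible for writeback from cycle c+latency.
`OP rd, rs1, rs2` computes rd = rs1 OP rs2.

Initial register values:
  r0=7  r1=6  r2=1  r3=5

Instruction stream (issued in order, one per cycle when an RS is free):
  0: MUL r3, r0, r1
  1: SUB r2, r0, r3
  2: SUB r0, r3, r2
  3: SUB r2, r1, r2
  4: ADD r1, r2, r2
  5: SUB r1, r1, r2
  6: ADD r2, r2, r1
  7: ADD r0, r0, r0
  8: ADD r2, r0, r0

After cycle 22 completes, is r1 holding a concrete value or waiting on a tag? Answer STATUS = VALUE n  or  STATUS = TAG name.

  c1: issue MUL r3<-Mul1  regs: r0:7,r1:6,r2:1,r3:Mul1
  c2: issue SUB r2<-Add1  regs: r0:7,r1:6,r2:Add1,r3:Mul1
  c3: issue SUB r0<-Add2  regs: r0:Add2,r1:6,r2:Add1,r3:Mul1
  c4: stall  regs: r0:Add2,r1:6,r2:Add1,r3:Mul1
  c5: stall  regs: r0:Add2,r1:6,r2:Add1,r3:Mul1
  c6: CDB Mul1=42; stall  regs: r0:Add2,r1:6,r2:Add1,r3:42
  c7: stall  regs: r0:Add2,r1:6,r2:Add1,r3:42
  c8: stall  regs: r0:Add2,r1:6,r2:Add1,r3:42
  c9: CDB Add1=-35; issue SUB r2<-Add1  regs: r0:Add2,r1:6,r2:Add1,r3:42
  c10: stall  regs: r0:Add2,r1:6,r2:Add1,r3:42
  c11: stall  regs: r0:Add2,r1:6,r2:Add1,r3:42
  c12: CDB Add1=41; issue ADD r1<-Add1  regs: r0:Add2,r1:Add1,r2:41,r3:42
  c13: CDB Add2=77; issue SUB r1<-Add2  regs: r0:77,r1:Add2,r2:41,r3:42
  c14: stall  regs: r0:77,r1:Add2,r2:41,r3:42
  c15: CDB Add1=82; issue ADD r2<-Add1  regs: r0:77,r1:Add2,r2:Add1,r3:42
  c16: stall  regs: r0:77,r1:Add2,r2:Add1,r3:42
  c17: stall  regs: r0:77,r1:Add2,r2:Add1,r3:42
  c18: CDB Add2=41; issue ADD r0<-Add2  regs: r0:Add2,r1:41,r2:Add1,r3:42
  c19: stall  regs: r0:Add2,r1:41,r2:Add1,r3:42
  c20: stall  regs: r0:Add2,r1:41,r2:Add1,r3:42
  c21: CDB Add1=82; issue ADD r2<-Add1  regs: r0:Add2,r1:41,r2:Add1,r3:42
  c22: CDB Add2=154  regs: r0:154,r1:41,r2:Add1,r3:42

STATUS = VALUE 41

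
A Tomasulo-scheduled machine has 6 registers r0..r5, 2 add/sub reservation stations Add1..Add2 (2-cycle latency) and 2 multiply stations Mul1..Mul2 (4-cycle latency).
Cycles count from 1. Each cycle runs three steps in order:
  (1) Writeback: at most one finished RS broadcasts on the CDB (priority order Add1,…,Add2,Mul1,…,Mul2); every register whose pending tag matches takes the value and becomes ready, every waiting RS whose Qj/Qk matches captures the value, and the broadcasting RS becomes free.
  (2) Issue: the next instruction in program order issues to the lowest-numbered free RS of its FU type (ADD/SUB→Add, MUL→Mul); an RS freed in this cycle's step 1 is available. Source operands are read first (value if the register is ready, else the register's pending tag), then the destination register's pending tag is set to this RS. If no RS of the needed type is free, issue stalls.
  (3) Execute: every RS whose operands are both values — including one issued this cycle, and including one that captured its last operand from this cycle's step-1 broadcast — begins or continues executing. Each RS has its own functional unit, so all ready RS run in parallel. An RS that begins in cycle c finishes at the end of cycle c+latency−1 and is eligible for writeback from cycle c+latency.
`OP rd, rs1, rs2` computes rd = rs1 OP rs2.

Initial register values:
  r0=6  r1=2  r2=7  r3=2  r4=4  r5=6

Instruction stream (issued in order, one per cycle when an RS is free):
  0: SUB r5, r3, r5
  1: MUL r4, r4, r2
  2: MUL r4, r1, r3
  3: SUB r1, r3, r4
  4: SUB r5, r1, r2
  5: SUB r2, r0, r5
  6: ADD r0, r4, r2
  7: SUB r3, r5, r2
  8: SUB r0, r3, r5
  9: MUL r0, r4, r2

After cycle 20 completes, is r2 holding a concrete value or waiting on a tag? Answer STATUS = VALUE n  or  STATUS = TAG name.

c1: issue SUB r5<-Add1 | r0:6,r1:2,r2:7,r3:2,r4:4,r5:Add1
c2: issue MUL r4<-Mul1 | r0:6,r1:2,r2:7,r3:2,r4:Mul1,r5:Add1
c3: CDB Add1=-4; issue MUL r4<-Mul2 | r0:6,r1:2,r2:7,r3:2,r4:Mul2,r5:-4
c4: issue SUB r1<-Add1 | r0:6,r1:Add1,r2:7,r3:2,r4:Mul2,r5:-4
c5: issue SUB r5<-Add2 | r0:6,r1:Add1,r2:7,r3:2,r4:Mul2,r5:Add2
c6: CDB Mul1=28; stall | r0:6,r1:Add1,r2:7,r3:2,r4:Mul2,r5:Add2
c7: CDB Mul2=4; stall | r0:6,r1:Add1,r2:7,r3:2,r4:4,r5:Add2
c8: stall | r0:6,r1:Add1,r2:7,r3:2,r4:4,r5:Add2
c9: CDB Add1=-2; issue SUB r2<-Add1 | r0:6,r1:-2,r2:Add1,r3:2,r4:4,r5:Add2
c10: stall | r0:6,r1:-2,r2:Add1,r3:2,r4:4,r5:Add2
c11: CDB Add2=-9; issue ADD r0<-Add2 | r0:Add2,r1:-2,r2:Add1,r3:2,r4:4,r5:-9
c12: stall | r0:Add2,r1:-2,r2:Add1,r3:2,r4:4,r5:-9
c13: CDB Add1=15; issue SUB r3<-Add1 | r0:Add2,r1:-2,r2:15,r3:Add1,r4:4,r5:-9
c14: stall | r0:Add2,r1:-2,r2:15,r3:Add1,r4:4,r5:-9
c15: CDB Add1=-24; issue SUB r0<-Add1 | r0:Add1,r1:-2,r2:15,r3:-24,r4:4,r5:-9
c16: CDB Add2=19; issue MUL r0<-Mul1 | r0:Mul1,r1:-2,r2:15,r3:-24,r4:4,r5:-9
c17: CDB Add1=-15 | r0:Mul1,r1:-2,r2:15,r3:-24,r4:4,r5:-9
c18: - | r0:Mul1,r1:-2,r2:15,r3:-24,r4:4,r5:-9
c19: - | r0:Mul1,r1:-2,r2:15,r3:-24,r4:4,r5:-9
c20: CDB Mul1=60 | r0:60,r1:-2,r2:15,r3:-24,r4:4,r5:-9

STATUS = VALUE 15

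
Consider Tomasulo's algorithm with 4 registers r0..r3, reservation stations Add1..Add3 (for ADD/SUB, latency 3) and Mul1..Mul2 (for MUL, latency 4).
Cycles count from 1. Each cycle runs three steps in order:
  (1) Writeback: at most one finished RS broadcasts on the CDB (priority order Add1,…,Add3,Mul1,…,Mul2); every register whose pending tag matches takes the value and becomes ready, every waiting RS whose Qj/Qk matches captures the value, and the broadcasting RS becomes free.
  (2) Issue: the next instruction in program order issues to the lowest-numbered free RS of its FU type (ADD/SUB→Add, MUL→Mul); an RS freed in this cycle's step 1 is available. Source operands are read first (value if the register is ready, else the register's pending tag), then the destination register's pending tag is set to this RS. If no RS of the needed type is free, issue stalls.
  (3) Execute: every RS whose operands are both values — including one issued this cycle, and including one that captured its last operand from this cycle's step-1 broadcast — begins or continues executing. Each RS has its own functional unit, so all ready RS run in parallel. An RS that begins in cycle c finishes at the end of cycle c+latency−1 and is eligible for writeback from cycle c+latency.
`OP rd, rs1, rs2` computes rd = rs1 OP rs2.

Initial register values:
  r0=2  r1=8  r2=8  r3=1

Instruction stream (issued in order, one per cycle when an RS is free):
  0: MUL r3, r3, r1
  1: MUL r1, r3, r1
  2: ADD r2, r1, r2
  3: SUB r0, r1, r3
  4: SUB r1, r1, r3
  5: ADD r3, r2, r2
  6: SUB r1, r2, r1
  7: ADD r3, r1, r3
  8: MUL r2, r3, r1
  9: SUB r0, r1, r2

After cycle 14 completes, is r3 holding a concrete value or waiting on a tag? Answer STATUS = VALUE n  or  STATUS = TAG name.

STATUS = TAG Add3

  c1: issue MUL r3<-Mul1  regs: r0:2,r1:8,r2:8,r3:Mul1
  c2: issue MUL r1<-Mul2  regs: r0:2,r1:Mul2,r2:8,r3:Mul1
  c3: issue ADD r2<-Add1  regs: r0:2,r1:Mul2,r2:Add1,r3:Mul1
  c4: issue SUB r0<-Add2  regs: r0:Add2,r1:Mul2,r2:Add1,r3:Mul1
  c5: CDB Mul1=8; issue SUB r1<-Add3  regs: r0:Add2,r1:Add3,r2:Add1,r3:8
  c6: stall  regs: r0:Add2,r1:Add3,r2:Add1,r3:8
  c7: stall  regs: r0:Add2,r1:Add3,r2:Add1,r3:8
  c8: stall  regs: r0:Add2,r1:Add3,r2:Add1,r3:8
  c9: CDB Mul2=64; stall  regs: r0:Add2,r1:Add3,r2:Add1,r3:8
  c10: stall  regs: r0:Add2,r1:Add3,r2:Add1,r3:8
  c11: stall  regs: r0:Add2,r1:Add3,r2:Add1,r3:8
  c12: CDB Add1=72; issue ADD r3<-Add1  regs: r0:Add2,r1:Add3,r2:72,r3:Add1
  c13: CDB Add2=56; issue SUB r1<-Add2  regs: r0:56,r1:Add2,r2:72,r3:Add1
  c14: CDB Add3=56; issue ADD r3<-Add3  regs: r0:56,r1:Add2,r2:72,r3:Add3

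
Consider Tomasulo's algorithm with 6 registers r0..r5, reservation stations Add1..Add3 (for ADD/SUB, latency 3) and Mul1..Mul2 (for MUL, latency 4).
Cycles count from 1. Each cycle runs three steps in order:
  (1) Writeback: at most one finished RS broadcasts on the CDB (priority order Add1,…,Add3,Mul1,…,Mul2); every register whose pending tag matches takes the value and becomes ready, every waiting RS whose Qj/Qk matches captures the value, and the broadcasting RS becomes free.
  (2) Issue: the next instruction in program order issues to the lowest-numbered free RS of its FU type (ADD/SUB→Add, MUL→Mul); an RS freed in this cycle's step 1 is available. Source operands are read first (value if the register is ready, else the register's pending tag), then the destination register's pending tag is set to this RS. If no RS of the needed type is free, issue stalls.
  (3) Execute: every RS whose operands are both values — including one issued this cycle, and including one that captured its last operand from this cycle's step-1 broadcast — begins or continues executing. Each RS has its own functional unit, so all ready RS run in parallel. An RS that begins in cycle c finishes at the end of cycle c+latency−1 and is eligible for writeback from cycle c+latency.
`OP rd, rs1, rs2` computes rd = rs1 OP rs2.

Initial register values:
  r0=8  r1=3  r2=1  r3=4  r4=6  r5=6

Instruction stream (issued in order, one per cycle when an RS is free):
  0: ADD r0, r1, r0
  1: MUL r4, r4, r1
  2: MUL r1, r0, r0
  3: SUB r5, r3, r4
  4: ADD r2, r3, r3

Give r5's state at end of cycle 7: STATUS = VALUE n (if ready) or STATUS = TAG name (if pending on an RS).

STATUS = TAG Add1

cycle 1: issue ADD r0<-Add1 // r0:Add1,r1:3,r2:1,r3:4,r4:6,r5:6
cycle 2: issue MUL r4<-Mul1 // r0:Add1,r1:3,r2:1,r3:4,r4:Mul1,r5:6
cycle 3: issue MUL r1<-Mul2 // r0:Add1,r1:Mul2,r2:1,r3:4,r4:Mul1,r5:6
cycle 4: CDB Add1=11; issue SUB r5<-Add1 // r0:11,r1:Mul2,r2:1,r3:4,r4:Mul1,r5:Add1
cycle 5: issue ADD r2<-Add2 // r0:11,r1:Mul2,r2:Add2,r3:4,r4:Mul1,r5:Add1
cycle 6: CDB Mul1=18 // r0:11,r1:Mul2,r2:Add2,r3:4,r4:18,r5:Add1
cycle 7: - // r0:11,r1:Mul2,r2:Add2,r3:4,r4:18,r5:Add1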